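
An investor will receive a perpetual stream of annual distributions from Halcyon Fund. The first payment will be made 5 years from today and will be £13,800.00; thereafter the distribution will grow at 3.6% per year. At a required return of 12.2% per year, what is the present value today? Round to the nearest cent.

£101253.30

Value at end of year 4: C₁ / (r − g) = £13,800.00 / (0.122 − 0.036) = £160,465.1163
Discount to today: PV = £160,465.1163 / (1 + 0.122)^4 = £160,465.1163 / 1.584789 = £101,253.30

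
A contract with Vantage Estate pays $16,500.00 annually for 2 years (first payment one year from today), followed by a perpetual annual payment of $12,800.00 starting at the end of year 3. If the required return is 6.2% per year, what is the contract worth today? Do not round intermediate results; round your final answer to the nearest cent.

$213216.20

PV of 2-year annuity: $16,500.00 × [1 − (1+0.062)^−2] / 0.062 = 30166.40599
Perpetuity value at year 2: $12,800.00 / 0.062 = 206451.61290
PV of perpetuity: 206451.61290 / (1+0.062)^2 = 183049.79492
Total PV = 30166.40599 + 183049.79492 = 213216.20091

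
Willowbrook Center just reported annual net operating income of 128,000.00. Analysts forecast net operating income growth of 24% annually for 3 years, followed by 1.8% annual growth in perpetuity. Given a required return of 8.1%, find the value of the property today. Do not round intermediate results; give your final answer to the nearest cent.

D_1 = 158720.00000
D_2 = 196812.80000
D_3 = 244047.87200
Terminal value at year 3: TV = D_3×(1+g_2)/(r−g_2) = 248440.73370/0.063 = 3943503.70946
P_0 = D_1/(1+r)^1 + D_2/(1+r)^2 + D_3/(1+r)^3 + TV/(1+r)^3
    = 146827.01203 + 168423.21453 + 193195.91677 + 3121800.68678 = 3630246.83010

3630246.83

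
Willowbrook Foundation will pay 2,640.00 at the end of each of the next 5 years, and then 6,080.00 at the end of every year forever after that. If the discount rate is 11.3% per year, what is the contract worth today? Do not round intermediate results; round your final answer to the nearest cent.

PV of 5-year annuity: 2,640.00 × [1 − (1+0.113)^−5] / 0.113 = 9683.97951
Perpetuity value at year 5: 6,080.00 / 0.113 = 53805.30973
PV of perpetuity: 53805.30973 / (1+0.113)^5 = 31502.81147
Total PV = 9683.97951 + 31502.81147 = 41186.79098

41186.79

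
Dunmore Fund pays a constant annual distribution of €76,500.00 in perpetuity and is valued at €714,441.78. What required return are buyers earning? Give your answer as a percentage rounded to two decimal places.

P = C/r ⇒ r = C/P = €76,500.00/€714,441.78 = 0.107077

10.71%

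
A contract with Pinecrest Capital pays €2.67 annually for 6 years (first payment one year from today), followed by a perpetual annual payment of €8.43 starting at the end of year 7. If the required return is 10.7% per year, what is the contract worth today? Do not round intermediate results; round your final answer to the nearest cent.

€54.21

PV of 6-year annuity: €2.67 × [1 − (1+0.107)^−6] / 0.107 = 11.39383
Perpetuity value at year 6: €8.43 / 0.107 = 78.78505
PV of perpetuity: 78.78505 / (1+0.107)^6 = 42.81127
Total PV = 11.39383 + 42.81127 = 54.20510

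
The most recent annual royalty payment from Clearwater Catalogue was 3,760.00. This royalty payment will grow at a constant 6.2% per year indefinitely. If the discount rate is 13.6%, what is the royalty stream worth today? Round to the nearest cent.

53961.08

D₁ = D₀ × (1 + g) = 3,760.00 × 1.062 = 3,993.1200
Growing perpetuity: P = D₁ / (r − g) = 3,993.1200 / (0.136 − 0.062) = 53,961.08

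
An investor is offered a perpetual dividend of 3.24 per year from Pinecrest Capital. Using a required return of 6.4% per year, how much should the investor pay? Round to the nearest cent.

Level perpetuity: PV = C / r = 3.24 / 0.064 = 50.63

50.63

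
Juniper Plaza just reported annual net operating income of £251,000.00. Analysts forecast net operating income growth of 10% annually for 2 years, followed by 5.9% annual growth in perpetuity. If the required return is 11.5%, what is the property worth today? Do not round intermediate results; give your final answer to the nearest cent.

D_1 = 276100.00000
D_2 = 303710.00000
Terminal value at year 2: TV = D_2×(1+g_2)/(r−g_2) = 321628.89000/0.056 = 5743373.03571
P_0 = D_1/(1+r)^1 + D_2/(1+r)^2 + TV/(1+r)^2
    = 247623.31839 + 244292.06298 + 4619737.40531 = 5111652.78668

£5111652.79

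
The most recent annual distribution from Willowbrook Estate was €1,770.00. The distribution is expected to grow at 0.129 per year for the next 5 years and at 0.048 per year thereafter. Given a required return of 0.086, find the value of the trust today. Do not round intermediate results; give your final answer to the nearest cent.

€69233.41

D_1 = 1998.33000
D_2 = 2256.11457
D_3 = 2547.15335
D_4 = 2875.73613
D_5 = 3246.70609
Terminal value at year 5: TV = D_5×(1+g_2)/(r−g_2) = 3402.54799/0.038 = 89540.73645
P_0 = D_1/(1+r)^1 + D_2/(1+r)^2 + D_3/(1+r)^3 + D_4/(1+r)^4 + D_5/(1+r)^5 + TV/(1+r)^5
    = 1840.08287 + 1912.94067 + 1988.68325 + 2067.42485 + 2149.28422 + 59274.99633 = 69233.41219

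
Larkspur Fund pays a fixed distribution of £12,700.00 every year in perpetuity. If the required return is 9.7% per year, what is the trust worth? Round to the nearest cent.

£130927.84

Level perpetuity: PV = C / r = £12,700.00 / 0.097 = £130,927.84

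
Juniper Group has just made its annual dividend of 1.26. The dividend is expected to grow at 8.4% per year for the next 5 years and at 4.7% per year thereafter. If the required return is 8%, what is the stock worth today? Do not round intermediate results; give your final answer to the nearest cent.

47.09

D_1 = 1.36584
D_2 = 1.48057
D_3 = 1.60494
D_4 = 1.73975
D_5 = 1.88589
Terminal value at year 5: TV = D_5×(1+g_2)/(r−g_2) = 1.97453/0.033 = 59.83423
P_0 = D_1/(1+r)^1 + D_2/(1+r)^2 + D_3/(1+r)^3 + D_4/(1+r)^4 + D_5/(1+r)^5 + TV/(1+r)^5
    = 1.26467 + 1.26935 + 1.27405 + 1.27877 + 1.28351 + 40.72217 = 47.09252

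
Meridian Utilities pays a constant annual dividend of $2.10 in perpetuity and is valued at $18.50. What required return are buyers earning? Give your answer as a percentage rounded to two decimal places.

11.35%

P = C/r ⇒ r = C/P = $2.10/$18.50 = 0.113514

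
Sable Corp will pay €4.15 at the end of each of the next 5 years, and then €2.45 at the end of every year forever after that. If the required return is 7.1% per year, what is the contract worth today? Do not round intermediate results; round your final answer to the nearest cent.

PV of 5-year annuity: €4.15 × [1 − (1+0.071)^−5] / 0.071 = 16.97036
Perpetuity value at year 5: €2.45 / 0.071 = 34.50704
PV of perpetuity: 34.50704 / (1+0.071)^5 = 24.48840
Total PV = 16.97036 + 24.48840 = 41.45875

€41.46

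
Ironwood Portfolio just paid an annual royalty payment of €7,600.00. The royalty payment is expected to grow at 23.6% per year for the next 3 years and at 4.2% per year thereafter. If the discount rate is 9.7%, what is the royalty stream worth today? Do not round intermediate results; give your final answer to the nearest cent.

D_1 = 9393.60000
D_2 = 11610.48960
D_3 = 14350.56515
Terminal value at year 3: TV = D_3×(1+g_2)/(r−g_2) = 14953.28888/0.055 = 271877.97967
P_0 = D_1/(1+r)^1 + D_2/(1+r)^2 + D_3/(1+r)^3 + TV/(1+r)^3
    = 8562.98997 + 9647.99964 + 10870.49002 + 205946.37464 = 235027.85427

€235027.85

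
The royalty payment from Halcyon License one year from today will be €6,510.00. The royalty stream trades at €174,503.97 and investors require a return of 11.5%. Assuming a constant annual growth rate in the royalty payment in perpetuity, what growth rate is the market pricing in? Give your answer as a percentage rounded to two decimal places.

P = D₁/(r−g) ⇒ g = r − D₁/P = 0.115 − €6,510.00/€174,503.97 = 0.077694

7.77%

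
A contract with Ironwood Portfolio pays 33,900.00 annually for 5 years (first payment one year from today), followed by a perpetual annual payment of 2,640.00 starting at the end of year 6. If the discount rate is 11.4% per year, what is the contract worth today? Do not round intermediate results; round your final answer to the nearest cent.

PV of 5-year annuity: 33,900.00 × [1 − (1+0.114)^−5] / 0.114 = 124040.35445
Perpetuity value at year 5: 2,640.00 / 0.114 = 23157.89474
PV of perpetuity: 23157.89474 / (1+0.114)^5 = 13498.11492
Total PV = 124040.35445 + 13498.11492 = 137538.46937

137538.47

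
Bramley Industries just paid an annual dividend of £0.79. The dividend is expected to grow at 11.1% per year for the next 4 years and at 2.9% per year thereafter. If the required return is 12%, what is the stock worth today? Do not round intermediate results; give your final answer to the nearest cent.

D_1 = 0.87769
D_2 = 0.97511
D_3 = 1.08335
D_4 = 1.20360
Terminal value at year 4: TV = D_4×(1+g_2)/(r−g_2) = 1.23851/0.091 = 13.60997
P_0 = D_1/(1+r)^1 + D_2/(1+r)^2 + D_3/(1+r)^3 + D_4/(1+r)^4 + TV/(1+r)^4
    = 0.78365 + 0.77735 + 0.77111 + 0.76491 + 8.64938 = 11.74641

£11.75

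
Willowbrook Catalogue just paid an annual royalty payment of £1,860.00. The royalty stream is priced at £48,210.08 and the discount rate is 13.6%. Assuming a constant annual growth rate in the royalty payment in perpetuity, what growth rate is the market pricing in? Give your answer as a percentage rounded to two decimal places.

9.38%

P = D₀(1+g)/(r−g) ⇒ P(r−g) = D₀(1+g) ⇒ g(P+D₀) = P·r − D₀
g = (P·r − D₀)/(P + D₀) = (£48,210.08×0.136 − £1,860.00) / (£48,210.08 + £1,860.00) = 0.093800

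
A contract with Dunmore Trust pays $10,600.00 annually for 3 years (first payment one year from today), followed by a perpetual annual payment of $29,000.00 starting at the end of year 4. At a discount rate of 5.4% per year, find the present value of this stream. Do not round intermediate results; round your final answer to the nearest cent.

$487302.49

PV of 3-year annuity: $10,600.00 × [1 − (1+0.054)^−3] / 0.054 = 28651.42459
Perpetuity value at year 3: $29,000.00 / 0.054 = 537037.03704
PV of perpetuity: 537037.03704 / (1+0.054)^3 = 458651.06411
Total PV = 28651.42459 + 458651.06411 = 487302.48870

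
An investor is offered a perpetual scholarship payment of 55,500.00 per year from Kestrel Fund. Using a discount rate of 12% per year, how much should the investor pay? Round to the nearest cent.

Level perpetuity: PV = C / r = 55,500.00 / 0.12 = 462,500.00

462500.00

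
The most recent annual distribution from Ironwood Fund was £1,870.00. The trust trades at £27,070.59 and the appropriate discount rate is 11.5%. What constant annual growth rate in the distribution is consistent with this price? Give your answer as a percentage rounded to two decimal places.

P = D₀(1+g)/(r−g) ⇒ P(r−g) = D₀(1+g) ⇒ g(P+D₀) = P·r − D₀
g = (P·r − D₀)/(P + D₀) = (£27,070.59×0.115 − £1,870.00) / (£27,070.59 + £1,870.00) = 0.042954

4.30%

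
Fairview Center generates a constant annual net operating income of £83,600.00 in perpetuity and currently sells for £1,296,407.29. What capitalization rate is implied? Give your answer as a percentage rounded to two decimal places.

6.45%

P = C/r ⇒ r = C/P = £83,600.00/£1,296,407.29 = 0.064486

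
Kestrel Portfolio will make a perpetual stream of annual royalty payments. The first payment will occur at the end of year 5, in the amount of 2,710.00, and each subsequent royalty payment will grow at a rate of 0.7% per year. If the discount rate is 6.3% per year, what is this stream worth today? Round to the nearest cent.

37900.79

Value at end of year 4: C₁ / (r − g) = 2,710.00 / (0.063 − 0.007) = 48,392.8571
Discount to today: PV = 48,392.8571 / (1 + 0.063)^4 = 48,392.8571 / 1.276830 = 37,900.79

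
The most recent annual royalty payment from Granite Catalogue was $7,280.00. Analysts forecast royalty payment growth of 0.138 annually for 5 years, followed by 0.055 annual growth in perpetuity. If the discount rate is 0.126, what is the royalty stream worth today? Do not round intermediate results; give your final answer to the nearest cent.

$151643.45

D_1 = 8284.64000
D_2 = 9427.92032
D_3 = 10728.97332
D_4 = 12209.57164
D_5 = 13894.49253
Terminal value at year 5: TV = D_5×(1+g_2)/(r−g_2) = 14658.68962/0.071 = 206460.41717
P_0 = D_1/(1+r)^1 + D_2/(1+r)^2 + D_3/(1+r)^3 + D_4/(1+r)^4 + D_5/(1+r)^5 + TV/(1+r)^5
    = 7357.58437 + 7435.99557 + 7515.24241 + 7595.33381 + 7676.27875 + 114063.01525 = 151643.45016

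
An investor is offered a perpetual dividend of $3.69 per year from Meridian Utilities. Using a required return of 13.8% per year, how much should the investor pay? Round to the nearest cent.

$26.74

Level perpetuity: PV = C / r = $3.69 / 0.138 = $26.74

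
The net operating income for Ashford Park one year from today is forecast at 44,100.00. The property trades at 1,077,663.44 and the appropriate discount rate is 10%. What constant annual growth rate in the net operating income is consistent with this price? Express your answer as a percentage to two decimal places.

P = D₁/(r−g) ⇒ g = r − D₁/P = 0.1 − 44,100.00/1,077,663.44 = 0.059078

5.91%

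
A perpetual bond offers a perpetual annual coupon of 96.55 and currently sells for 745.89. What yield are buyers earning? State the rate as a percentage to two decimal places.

12.94%

P = C/r ⇒ r = C/P = 96.55/745.89 = 0.129443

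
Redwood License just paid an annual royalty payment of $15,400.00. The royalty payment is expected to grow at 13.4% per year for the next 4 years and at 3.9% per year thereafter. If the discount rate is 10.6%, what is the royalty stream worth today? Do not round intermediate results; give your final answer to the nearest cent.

D_1 = 17463.60000
D_2 = 19803.72240
D_3 = 22457.42120
D_4 = 25466.71564
Terminal value at year 4: TV = D_4×(1+g_2)/(r−g_2) = 26459.91755/0.067 = 394924.14258
P_0 = D_1/(1+r)^1 + D_2/(1+r)^2 + D_3/(1+r)^3 + D_4/(1+r)^4 + TV/(1+r)^4
    = 15789.87342 + 16189.61705 + 16599.48077 + 17019.72079 + 263932.68510 = 329531.37713

$329531.38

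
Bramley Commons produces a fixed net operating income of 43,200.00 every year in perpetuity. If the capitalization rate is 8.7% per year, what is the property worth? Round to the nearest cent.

Level perpetuity: PV = C / r = 43,200.00 / 0.087 = 496,551.72

496551.72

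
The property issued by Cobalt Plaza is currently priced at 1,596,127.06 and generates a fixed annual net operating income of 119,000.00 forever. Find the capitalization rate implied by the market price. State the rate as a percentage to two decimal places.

P = C/r ⇒ r = C/P = 119,000.00/1,596,127.06 = 0.074555

7.46%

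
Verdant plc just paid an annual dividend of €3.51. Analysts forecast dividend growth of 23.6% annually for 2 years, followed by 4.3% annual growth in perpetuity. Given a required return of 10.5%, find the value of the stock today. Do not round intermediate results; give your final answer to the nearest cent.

€82.20

D_1 = 4.33836
D_2 = 5.36221
Terminal value at year 2: TV = D_2×(1+g_2)/(r−g_2) = 5.59279/0.062 = 90.20626
P_0 = D_1/(1+r)^1 + D_2/(1+r)^2 + TV/(1+r)^2
    = 3.92612 + 4.39157 + 73.87749 = 82.19517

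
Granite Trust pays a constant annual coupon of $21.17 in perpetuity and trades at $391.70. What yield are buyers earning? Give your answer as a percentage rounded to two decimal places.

5.40%

P = C/r ⇒ r = C/P = $21.17/$391.70 = 0.054046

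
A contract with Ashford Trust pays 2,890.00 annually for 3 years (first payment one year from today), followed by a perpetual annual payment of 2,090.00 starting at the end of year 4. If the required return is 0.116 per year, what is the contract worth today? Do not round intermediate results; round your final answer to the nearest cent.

19951.99

PV of 3-year annuity: 2,890.00 × [1 − (1+0.116)^−3] / 0.116 = 6989.28403
Perpetuity value at year 3: 2,090.00 / 0.116 = 18017.24138
PV of perpetuity: 18017.24138 / (1+0.116)^3 = 12962.70725
Total PV = 6989.28403 + 12962.70725 = 19951.99128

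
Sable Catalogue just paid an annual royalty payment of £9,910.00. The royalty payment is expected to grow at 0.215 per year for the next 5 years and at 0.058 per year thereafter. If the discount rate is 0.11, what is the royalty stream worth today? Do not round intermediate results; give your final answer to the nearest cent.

D_1 = 12040.65000
D_2 = 14629.38975
D_3 = 17774.70855
D_4 = 21596.27088
D_5 = 26239.46912
Terminal value at year 5: TV = D_5×(1+g_2)/(r−g_2) = 27761.35833/0.052 = 533872.27563
P_0 = D_1/(1+r)^1 + D_2/(1+r)^2 + D_3/(1+r)^3 + D_4/(1+r)^4 + D_5/(1+r)^5 + TV/(1+r)^5
    = 10847.43243 + 11873.54091 + 12996.71369 + 14226.13256 + 15571.84780 + 316827.21099 = 382342.87838

£382342.88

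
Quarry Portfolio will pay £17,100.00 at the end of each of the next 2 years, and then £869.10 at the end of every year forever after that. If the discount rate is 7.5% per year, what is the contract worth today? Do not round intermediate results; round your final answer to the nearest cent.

PV of 2-year annuity: £17,100.00 × [1 − (1+0.075)^−2] / 0.075 = 30704.16441
Perpetuity value at year 2: £869.10 / 0.075 = 11588.00000
PV of perpetuity: 11588.00000 / (1+0.075)^2 = 10027.47431
Total PV = 30704.16441 + 10027.47431 = 40731.63872

£40731.64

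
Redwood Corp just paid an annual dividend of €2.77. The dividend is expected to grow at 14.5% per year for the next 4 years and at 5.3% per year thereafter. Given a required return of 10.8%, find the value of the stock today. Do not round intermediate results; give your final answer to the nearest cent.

€72.52

D_1 = 3.17165
D_2 = 3.63154
D_3 = 4.15811
D_4 = 4.76104
Terminal value at year 4: TV = D_4×(1+g_2)/(r−g_2) = 5.01337/0.055 = 91.15225
P_0 = D_1/(1+r)^1 + D_2/(1+r)^2 + D_3/(1+r)^3 + D_4/(1+r)^4 + TV/(1+r)^4
    = 2.86250 + 2.95809 + 3.05687 + 3.15895 + 60.47952 = 72.51593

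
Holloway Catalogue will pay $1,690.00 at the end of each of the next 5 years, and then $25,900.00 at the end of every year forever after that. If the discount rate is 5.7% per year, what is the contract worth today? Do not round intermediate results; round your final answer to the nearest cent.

$351566.93

PV of 5-year annuity: $1,690.00 × [1 − (1+0.057)^−5] / 0.057 = 7177.37189
Perpetuity value at year 5: $25,900.00 / 0.057 = 454385.96491
PV of perpetuity: 454385.96491 / (1+0.057)^5 = 344389.55549
Total PV = 7177.37189 + 344389.55549 = 351566.92738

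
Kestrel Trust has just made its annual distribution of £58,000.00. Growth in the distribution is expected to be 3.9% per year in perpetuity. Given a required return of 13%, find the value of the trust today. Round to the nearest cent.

D₁ = D₀ × (1 + g) = £58,000.00 × 1.039 = £60,262.0000
Growing perpetuity: P = D₁ / (r − g) = £60,262.0000 / (0.13 − 0.039) = £662,219.78

£662219.78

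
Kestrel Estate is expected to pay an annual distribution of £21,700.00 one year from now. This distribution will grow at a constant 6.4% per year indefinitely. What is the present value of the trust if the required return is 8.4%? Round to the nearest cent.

Growing perpetuity: P = D₁ / (r − g) = £21,700.0000 / (0.084 − 0.064) = £1,085,000.00

£1085000.00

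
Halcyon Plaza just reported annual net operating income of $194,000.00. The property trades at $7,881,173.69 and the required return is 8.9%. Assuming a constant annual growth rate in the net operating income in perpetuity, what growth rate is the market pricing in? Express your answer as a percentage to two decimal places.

6.28%

P = D₀(1+g)/(r−g) ⇒ P(r−g) = D₀(1+g) ⇒ g(P+D₀) = P·r − D₀
g = (P·r − D₀)/(P + D₀) = ($7,881,173.69×0.089 − $194,000.00) / ($7,881,173.69 + $194,000.00) = 0.062838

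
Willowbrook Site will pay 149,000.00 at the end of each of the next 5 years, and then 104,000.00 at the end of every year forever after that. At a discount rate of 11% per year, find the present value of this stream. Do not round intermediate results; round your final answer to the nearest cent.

1111769.91

PV of 5-year annuity: 149,000.00 × [1 − (1+0.11)^−5] / 0.11 = 550688.65563
Perpetuity value at year 5: 104,000.00 / 0.11 = 945454.54545
PV of perpetuity: 945454.54545 / (1+0.11)^5 = 561081.25562
Total PV = 550688.65563 + 561081.25562 = 1111769.91125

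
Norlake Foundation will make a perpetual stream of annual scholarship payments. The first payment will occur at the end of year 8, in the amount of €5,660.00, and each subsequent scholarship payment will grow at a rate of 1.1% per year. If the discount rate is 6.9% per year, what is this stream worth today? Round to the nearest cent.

€61170.85

Value at end of year 7: C₁ / (r − g) = €5,660.00 / (0.069 − 0.011) = €97,586.2069
Discount to today: PV = €97,586.2069 / (1 + 0.069)^7 = €97,586.2069 / 1.595306 = €61,170.85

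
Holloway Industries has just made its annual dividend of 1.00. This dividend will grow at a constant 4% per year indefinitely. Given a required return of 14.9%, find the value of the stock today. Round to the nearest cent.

D₁ = D₀ × (1 + g) = 1.00 × 1.04 = 1.0400
Growing perpetuity: P = D₁ / (r − g) = 1.0400 / (0.149 − 0.04) = 9.54

9.54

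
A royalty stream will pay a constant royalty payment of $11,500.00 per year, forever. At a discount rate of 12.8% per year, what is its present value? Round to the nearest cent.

$89843.75

Level perpetuity: PV = C / r = $11,500.00 / 0.128 = $89,843.75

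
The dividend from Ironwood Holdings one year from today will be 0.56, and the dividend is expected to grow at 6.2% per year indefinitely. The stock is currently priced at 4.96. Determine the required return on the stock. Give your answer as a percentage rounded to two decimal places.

17.49%

P = D₁/(r − g) ⇒ r = D₁/P + g = 0.5600/4.96 + 0.062 = 0.112903 + 0.062 = 0.174903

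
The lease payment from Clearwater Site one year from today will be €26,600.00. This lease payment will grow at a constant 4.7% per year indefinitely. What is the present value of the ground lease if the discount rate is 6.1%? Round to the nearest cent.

Growing perpetuity: P = D₁ / (r − g) = €26,600.0000 / (0.061 − 0.047) = €1,900,000.00

€1900000.00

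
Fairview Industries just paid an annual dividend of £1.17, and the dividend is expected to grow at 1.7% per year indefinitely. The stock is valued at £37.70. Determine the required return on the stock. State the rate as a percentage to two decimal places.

4.86%

D₁ = £1.17 × 1.017 = £1.1899
P = D₁/(r − g) ⇒ r = D₁/P + g = £1.1899/£37.70 + 0.017 = 0.031562 + 0.017 = 0.048562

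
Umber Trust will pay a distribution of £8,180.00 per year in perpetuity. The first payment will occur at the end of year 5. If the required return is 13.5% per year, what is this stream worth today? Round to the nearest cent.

Value at end of year 4: C / r = £8,180.00 / 0.135 = £60,592.5926
Discount to today: PV = £60,592.5926 / (1 + 0.135)^4 = £60,592.5926 / 1.659524 = £36,512.04

£36512.04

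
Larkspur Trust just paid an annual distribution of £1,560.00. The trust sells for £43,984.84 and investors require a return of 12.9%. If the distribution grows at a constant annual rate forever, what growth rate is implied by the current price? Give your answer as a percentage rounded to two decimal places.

P = D₀(1+g)/(r−g) ⇒ P(r−g) = D₀(1+g) ⇒ g(P+D₀) = P·r − D₀
g = (P·r − D₀)/(P + D₀) = (£43,984.84×0.129 − £1,560.00) / (£43,984.84 + £1,560.00) = 0.090330

9.03%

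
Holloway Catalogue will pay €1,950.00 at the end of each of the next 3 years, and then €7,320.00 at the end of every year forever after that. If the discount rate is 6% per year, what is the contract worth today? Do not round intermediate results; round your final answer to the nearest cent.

PV of 3-year annuity: €1,950.00 × [1 − (1+0.06)^−3] / 0.06 = 5212.37330
Perpetuity value at year 3: €7,320.00 / 0.06 = 122000.00000
PV of perpetuity: 122000.00000 / (1+0.06)^3 = 102433.55253
Total PV = 5212.37330 + 102433.55253 = 107645.92583

€107645.93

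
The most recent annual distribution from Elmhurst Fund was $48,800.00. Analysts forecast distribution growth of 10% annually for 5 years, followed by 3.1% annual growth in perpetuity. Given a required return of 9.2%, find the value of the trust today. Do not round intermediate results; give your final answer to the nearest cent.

D_1 = 53680.00000
D_2 = 59048.00000
D_3 = 64952.80000
D_4 = 71448.08000
D_5 = 78592.88800
Terminal value at year 5: TV = D_5×(1+g_2)/(r−g_2) = 81029.26753/0.061 = 1328348.64800
P_0 = D_1/(1+r)^1 + D_2/(1+r)^2 + D_3/(1+r)^3 + D_4/(1+r)^4 + D_5/(1+r)^5 + TV/(1+r)^5
    = 49157.50916 + 49517.63743 + 49880.40400 + 50245.82821 + 50613.92952 + 855458.38246 = 1104873.69077

$1104873.69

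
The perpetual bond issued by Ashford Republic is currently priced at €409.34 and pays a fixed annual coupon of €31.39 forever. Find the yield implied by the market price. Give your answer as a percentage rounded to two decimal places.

P = C/r ⇒ r = C/P = €31.39/€409.34 = 0.076684

7.67%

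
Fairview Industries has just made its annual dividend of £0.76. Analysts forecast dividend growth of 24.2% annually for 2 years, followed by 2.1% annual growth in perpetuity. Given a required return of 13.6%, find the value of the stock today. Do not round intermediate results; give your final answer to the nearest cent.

D_1 = 0.94392
D_2 = 1.17235
Terminal value at year 2: TV = D_2×(1+g_2)/(r−g_2) = 1.19697/0.115 = 10.40842
P_0 = D_1/(1+r)^1 + D_2/(1+r)^2 + TV/(1+r)^2
    = 0.83092 + 0.90845 + 8.06544 = 9.80480

£9.80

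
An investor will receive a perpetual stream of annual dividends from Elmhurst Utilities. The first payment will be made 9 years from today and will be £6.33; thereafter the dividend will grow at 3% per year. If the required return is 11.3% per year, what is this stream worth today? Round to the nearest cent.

£32.39

Value at end of year 8: C₁ / (r − g) = £6.33 / (0.113 − 0.03) = £76.2651
Discount to today: PV = £76.2651 / (1 + 0.113)^8 = £76.2651 / 2.354840 = £32.39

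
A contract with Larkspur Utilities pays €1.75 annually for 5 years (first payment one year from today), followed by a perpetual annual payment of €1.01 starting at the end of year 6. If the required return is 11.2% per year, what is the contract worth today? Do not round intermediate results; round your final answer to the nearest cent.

PV of 5-year annuity: €1.75 × [1 − (1+0.112)^−5] / 0.112 = 6.43541
Perpetuity value at year 5: €1.01 / 0.112 = 9.01786
PV of perpetuity: 9.01786 / (1+0.112)^5 = 5.30371
Total PV = 6.43541 + 5.30371 = 11.73912

€11.74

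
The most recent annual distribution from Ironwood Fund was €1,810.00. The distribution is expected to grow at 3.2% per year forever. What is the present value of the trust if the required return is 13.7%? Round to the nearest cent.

€17789.71

D₁ = D₀ × (1 + g) = €1,810.00 × 1.032 = €1,867.9200
Growing perpetuity: P = D₁ / (r − g) = €1,867.9200 / (0.137 − 0.032) = €17,789.71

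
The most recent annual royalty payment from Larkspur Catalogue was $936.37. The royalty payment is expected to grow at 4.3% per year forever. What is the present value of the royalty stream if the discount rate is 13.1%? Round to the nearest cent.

$11098.11

D₁ = D₀ × (1 + g) = $936.37 × 1.043 = $976.6339
Growing perpetuity: P = D₁ / (r − g) = $976.6339 / (0.131 − 0.043) = $11,098.11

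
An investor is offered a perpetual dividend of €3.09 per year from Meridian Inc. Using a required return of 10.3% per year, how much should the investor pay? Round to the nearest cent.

€30.00

Level perpetuity: PV = C / r = €3.09 / 0.103 = €30.00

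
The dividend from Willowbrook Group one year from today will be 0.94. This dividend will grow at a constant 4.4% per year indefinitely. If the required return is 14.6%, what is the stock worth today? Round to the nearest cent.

9.22

Growing perpetuity: P = D₁ / (r − g) = 0.9400 / (0.146 − 0.044) = 9.22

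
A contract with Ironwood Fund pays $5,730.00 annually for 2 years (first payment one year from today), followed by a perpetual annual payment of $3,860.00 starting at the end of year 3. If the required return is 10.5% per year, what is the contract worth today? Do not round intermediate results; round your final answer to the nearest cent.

$39985.71

PV of 2-year annuity: $5,730.00 × [1 − (1+0.105)^−2] / 0.105 = 9878.29897
Perpetuity value at year 2: $3,860.00 / 0.105 = 36761.90476
PV of perpetuity: 36761.90476 / (1+0.105)^2 = 30107.41366
Total PV = 9878.29897 + 30107.41366 = 39985.71263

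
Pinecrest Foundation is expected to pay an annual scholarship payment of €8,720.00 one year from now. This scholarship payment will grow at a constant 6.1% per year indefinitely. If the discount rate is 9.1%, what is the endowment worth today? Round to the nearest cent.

€290666.67

Growing perpetuity: P = D₁ / (r − g) = €8,720.0000 / (0.091 − 0.061) = €290,666.67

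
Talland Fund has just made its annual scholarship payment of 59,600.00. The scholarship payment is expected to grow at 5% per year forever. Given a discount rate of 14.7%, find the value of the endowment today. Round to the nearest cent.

645154.64

D₁ = D₀ × (1 + g) = 59,600.00 × 1.05 = 62,580.0000
Growing perpetuity: P = D₁ / (r − g) = 62,580.0000 / (0.147 − 0.05) = 645,154.64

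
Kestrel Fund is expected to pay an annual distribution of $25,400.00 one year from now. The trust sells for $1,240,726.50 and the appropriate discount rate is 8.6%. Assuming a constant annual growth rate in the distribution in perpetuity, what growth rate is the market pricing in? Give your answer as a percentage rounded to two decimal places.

P = D₁/(r−g) ⇒ g = r − D₁/P = 0.086 − $25,400.00/$1,240,726.50 = 0.065528

6.55%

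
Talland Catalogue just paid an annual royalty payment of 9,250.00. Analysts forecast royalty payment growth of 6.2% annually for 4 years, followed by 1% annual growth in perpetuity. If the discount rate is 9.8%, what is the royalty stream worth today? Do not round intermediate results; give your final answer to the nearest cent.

126976.46

D_1 = 9823.50000
D_2 = 10432.55700
D_3 = 11079.37553
D_4 = 11766.29682
Terminal value at year 4: TV = D_4×(1+g_2)/(r−g_2) = 11883.95979/0.088 = 135044.99756
P_0 = D_1/(1+r)^1 + D_2/(1+r)^2 + D_3/(1+r)^3 + D_4/(1+r)^4 + TV/(1+r)^4
    = 8946.72131 + 8653.38619 + 8369.66861 + 8095.25324 + 92911.42926 = 126976.45861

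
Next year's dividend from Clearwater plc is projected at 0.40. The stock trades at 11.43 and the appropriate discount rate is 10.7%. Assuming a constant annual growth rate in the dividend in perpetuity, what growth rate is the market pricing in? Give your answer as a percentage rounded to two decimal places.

7.20%

P = D₁/(r−g) ⇒ g = r − D₁/P = 0.107 − 0.40/11.43 = 0.072004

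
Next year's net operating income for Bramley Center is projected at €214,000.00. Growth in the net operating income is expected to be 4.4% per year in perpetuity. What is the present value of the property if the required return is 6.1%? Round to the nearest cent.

€12588235.29

Growing perpetuity: P = D₁ / (r − g) = €214,000.0000 / (0.061 − 0.044) = €12,588,235.29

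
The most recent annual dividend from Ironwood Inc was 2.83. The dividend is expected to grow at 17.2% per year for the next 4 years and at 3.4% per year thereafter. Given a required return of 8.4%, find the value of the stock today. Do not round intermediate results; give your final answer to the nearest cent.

93.78

D_1 = 3.31676
D_2 = 3.88724
D_3 = 4.55585
D_4 = 5.33945
Terminal value at year 4: TV = D_4×(1+g_2)/(r−g_2) = 5.52100/0.05 = 110.41992
P_0 = D_1/(1+r)^1 + D_2/(1+r)^2 + D_3/(1+r)^3 + D_4/(1+r)^4 + TV/(1+r)^4
    = 3.05974 + 3.30813 + 3.57669 + 3.86705 + 79.97059 = 93.78220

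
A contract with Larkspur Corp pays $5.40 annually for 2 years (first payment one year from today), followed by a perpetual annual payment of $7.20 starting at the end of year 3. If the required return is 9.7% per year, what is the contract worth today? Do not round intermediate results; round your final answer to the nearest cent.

$71.09

PV of 2-year annuity: $5.40 × [1 − (1+0.097)^−2] / 0.097 = 9.40977
Perpetuity value at year 2: $7.20 / 0.097 = 74.22680
PV of perpetuity: 74.22680 / (1+0.097)^2 = 61.68045
Total PV = 9.40977 + 61.68045 = 71.09021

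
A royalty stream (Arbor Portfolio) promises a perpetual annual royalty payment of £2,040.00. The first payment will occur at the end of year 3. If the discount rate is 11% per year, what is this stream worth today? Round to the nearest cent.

£15051.91

Value at end of year 2: C / r = £2,040.00 / 0.11 = £18,545.4545
Discount to today: PV = £18,545.4545 / (1 + 0.11)^2 = £18,545.4545 / 1.232100 = £15,051.91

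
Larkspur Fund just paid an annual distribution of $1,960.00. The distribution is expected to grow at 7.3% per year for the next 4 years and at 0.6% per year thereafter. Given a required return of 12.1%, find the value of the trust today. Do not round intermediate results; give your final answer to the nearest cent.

$21428.30

D_1 = 2103.08000
D_2 = 2256.60484
D_3 = 2421.33699
D_4 = 2598.09459
Terminal value at year 4: TV = D_4×(1+g_2)/(r−g_2) = 2613.68316/0.115 = 22727.67966
P_0 = D_1/(1+r)^1 + D_2/(1+r)^2 + D_3/(1+r)^3 + D_4/(1+r)^4 + TV/(1+r)^4
    = 1876.07493 + 1795.74345 + 1718.85167 + 1645.25231 + 14392.38106 = 21428.30342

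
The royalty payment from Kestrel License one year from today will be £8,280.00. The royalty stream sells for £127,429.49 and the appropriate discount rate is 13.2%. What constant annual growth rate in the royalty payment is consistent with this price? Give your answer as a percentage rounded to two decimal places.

P = D₁/(r−g) ⇒ g = r − D₁/P = 0.132 − £8,280.00/£127,429.49 = 0.067023

6.70%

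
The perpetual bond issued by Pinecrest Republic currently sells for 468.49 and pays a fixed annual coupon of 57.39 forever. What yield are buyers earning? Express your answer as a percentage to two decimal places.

P = C/r ⇒ r = C/P = 57.39/468.49 = 0.122500

12.25%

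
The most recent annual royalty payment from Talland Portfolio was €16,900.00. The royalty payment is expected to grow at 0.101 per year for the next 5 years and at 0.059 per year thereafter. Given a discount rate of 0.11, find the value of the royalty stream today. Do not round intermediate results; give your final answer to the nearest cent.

D_1 = 18606.90000
D_2 = 20486.19690
D_3 = 22555.30279
D_4 = 24833.38837
D_5 = 27341.56059
Terminal value at year 5: TV = D_5×(1+g_2)/(r−g_2) = 28954.71267/0.051 = 567739.46409
P_0 = D_1/(1+r)^1 + D_2/(1+r)^2 + D_3/(1+r)^3 + D_4/(1+r)^4 + D_5/(1+r)^5 + TV/(1+r)^5
    = 16762.97297 + 16627.05698 + 16492.24300 + 16358.52211 + 16225.88545 + 336925.73896 = 419392.41946

€419392.42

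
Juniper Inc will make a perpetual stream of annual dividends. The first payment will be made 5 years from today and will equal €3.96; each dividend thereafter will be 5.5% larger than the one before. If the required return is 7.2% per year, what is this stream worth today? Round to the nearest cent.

Value at end of year 4: C₁ / (r − g) = €3.96 / (0.072 − 0.055) = €232.9412
Discount to today: PV = €232.9412 / (1 + 0.072)^4 = €232.9412 / 1.320624 = €176.39

€176.39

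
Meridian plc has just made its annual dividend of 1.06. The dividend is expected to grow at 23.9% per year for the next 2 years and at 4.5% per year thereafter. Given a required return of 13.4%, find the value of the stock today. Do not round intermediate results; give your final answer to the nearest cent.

D_1 = 1.31334
D_2 = 1.62723
Terminal value at year 2: TV = D_2×(1+g_2)/(r−g_2) = 1.70045/0.089 = 19.10622
P_0 = D_1/(1+r)^1 + D_2/(1+r)^2 + TV/(1+r)^2
    = 1.15815 + 1.26538 + 14.85760 = 17.28113

17.28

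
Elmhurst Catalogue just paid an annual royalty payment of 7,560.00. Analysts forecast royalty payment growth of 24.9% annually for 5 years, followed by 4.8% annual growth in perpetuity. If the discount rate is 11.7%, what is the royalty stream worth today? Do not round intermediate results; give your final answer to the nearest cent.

254223.79

D_1 = 9442.44000
D_2 = 11793.60756
D_3 = 14730.21584
D_4 = 18398.03959
D_5 = 22979.15144
Terminal value at year 5: TV = D_5×(1+g_2)/(r−g_2) = 24082.15071/0.069 = 349016.67701
P_0 = D_1/(1+r)^1 + D_2/(1+r)^2 + D_3/(1+r)^3 + D_4/(1+r)^4 + D_5/(1+r)^5 + TV/(1+r)^5
    = 8453.39302 + 9452.36157 + 10569.38192 + 11818.40467 + 13215.02904 + 200715.22366 = 254223.79389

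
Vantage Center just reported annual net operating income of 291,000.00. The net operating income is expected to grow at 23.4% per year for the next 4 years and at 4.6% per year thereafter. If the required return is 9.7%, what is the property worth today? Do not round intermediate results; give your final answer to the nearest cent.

11131983.84

D_1 = 359094.00000
D_2 = 443121.99600
D_3 = 546812.54306
D_4 = 674766.67814
Terminal value at year 4: TV = D_4×(1+g_2)/(r−g_2) = 705805.94534/0.051 = 13839332.26148
P_0 = D_1/(1+r)^1 + D_2/(1+r)^2 + D_3/(1+r)^3 + D_4/(1+r)^4 + TV/(1+r)^4
    = 327341.84139 + 368222.27190 + 414208.09801 + 465936.91244 + 9556274.71398 = 11131983.83771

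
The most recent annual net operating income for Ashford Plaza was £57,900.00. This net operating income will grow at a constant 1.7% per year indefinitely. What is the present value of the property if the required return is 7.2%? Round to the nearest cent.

£1070623.64

D₁ = D₀ × (1 + g) = £57,900.00 × 1.017 = £58,884.3000
Growing perpetuity: P = D₁ / (r − g) = £58,884.3000 / (0.072 − 0.017) = £1,070,623.64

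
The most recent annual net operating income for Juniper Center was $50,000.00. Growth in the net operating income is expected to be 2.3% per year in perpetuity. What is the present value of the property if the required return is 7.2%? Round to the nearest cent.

$1043877.55

D₁ = D₀ × (1 + g) = $50,000.00 × 1.023 = $51,150.0000
Growing perpetuity: P = D₁ / (r − g) = $51,150.0000 / (0.072 − 0.023) = $1,043,877.55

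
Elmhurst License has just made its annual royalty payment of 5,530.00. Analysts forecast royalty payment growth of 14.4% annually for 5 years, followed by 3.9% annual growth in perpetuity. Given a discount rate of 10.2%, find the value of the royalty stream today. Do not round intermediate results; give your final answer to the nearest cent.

D_1 = 6326.32000
D_2 = 7237.31008
D_3 = 8279.48273
D_4 = 9471.72824
D_5 = 10835.65711
Terminal value at year 5: TV = D_5×(1+g_2)/(r−g_2) = 11258.24774/0.063 = 178702.34507
P_0 = D_1/(1+r)^1 + D_2/(1+r)^2 + D_3/(1+r)^3 + D_4/(1+r)^4 + D_5/(1+r)^5 + TV/(1+r)^5
    = 5740.76225 + 5959.55718 + 6186.69094 + 6422.48134 + 6667.25830 + 109956.84728 = 140933.59730

140933.60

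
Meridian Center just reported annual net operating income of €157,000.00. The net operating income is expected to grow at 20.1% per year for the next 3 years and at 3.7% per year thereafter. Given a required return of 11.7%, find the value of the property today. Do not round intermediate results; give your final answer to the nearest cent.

€3075093.39

D_1 = 188557.00000
D_2 = 226456.95700
D_3 = 271974.80536
Terminal value at year 3: TV = D_3×(1+g_2)/(r−g_2) = 282037.87316/0.08 = 3525473.41444
P_0 = D_1/(1+r)^1 + D_2/(1+r)^2 + D_3/(1+r)^3 + TV/(1+r)^3
    = 168806.62489 + 181501.12488 + 195150.26945 + 2529635.36780 = 3075093.38702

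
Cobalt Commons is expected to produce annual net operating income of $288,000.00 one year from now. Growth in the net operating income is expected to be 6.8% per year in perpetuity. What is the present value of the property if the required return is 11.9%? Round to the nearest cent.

Growing perpetuity: P = D₁ / (r − g) = $288,000.0000 / (0.119 − 0.068) = $5,647,058.82

$5647058.82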